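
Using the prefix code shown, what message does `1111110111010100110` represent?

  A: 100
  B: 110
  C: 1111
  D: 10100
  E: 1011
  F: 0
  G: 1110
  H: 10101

Read left to right; each codeword is recognised as soon as it completes (prefix code):
  1111→C | 110→B | 1110→G | 10100→D | 110→B
Decoded message: CBGDB

CBGDB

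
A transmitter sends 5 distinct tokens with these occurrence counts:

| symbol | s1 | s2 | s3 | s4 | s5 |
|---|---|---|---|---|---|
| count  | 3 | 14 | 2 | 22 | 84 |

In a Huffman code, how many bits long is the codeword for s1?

4

Huffman merges, smallest pair first:
s3(2) + s1(3) → 5
5 + s2(14) → 19
19 + s4(22) → 41
41 + s5(84) → 125
s1's leaf is at depth 4, giving a 4-bit codeword.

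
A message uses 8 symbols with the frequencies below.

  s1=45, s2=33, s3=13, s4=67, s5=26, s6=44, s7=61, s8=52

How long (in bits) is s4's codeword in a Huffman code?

2

Huffman merges, smallest pair first:
s3(13) + s5(26) → 39
s2(33) + 39 → 72
s6(44) + s1(45) → 89
s8(52) + s7(61) → 113
s4(67) + 72 → 139
89 + 113 → 202
139 + 202 → 341
s4's leaf is at depth 2, giving a 2-bit codeword.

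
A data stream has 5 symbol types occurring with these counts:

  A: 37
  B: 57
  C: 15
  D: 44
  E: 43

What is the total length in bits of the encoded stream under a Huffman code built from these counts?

Build the Huffman tree bottom-up:
combine C(15), A(37) → 52
combine E(43), D(44) → 87
combine 52, B(57) → 109
combine 87, 109 → 196
Total encoded bits = sum of merged weights = 52 + 87 + 109 + 196 = 444.

444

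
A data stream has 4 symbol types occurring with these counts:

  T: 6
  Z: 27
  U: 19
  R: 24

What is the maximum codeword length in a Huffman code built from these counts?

Merge the two lowest-weight nodes at each step:
merge T(6) and U(19): 25
merge R(24) and 25: 49
merge Z(27) and 49: 76
Maximum depth reached is 3.

3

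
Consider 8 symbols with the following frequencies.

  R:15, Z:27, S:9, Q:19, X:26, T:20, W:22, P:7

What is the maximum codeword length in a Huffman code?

4

Merge the two lowest-weight nodes at each step:
combine P(7), S(9) → 16
combine R(15), 16 → 31
combine Q(19), T(20) → 39
combine W(22), X(26) → 48
combine Z(27), 31 → 58
combine 39, 48 → 87
combine 58, 87 → 145
The rarest symbols sit at the bottom; the longest codeword is 4 bits.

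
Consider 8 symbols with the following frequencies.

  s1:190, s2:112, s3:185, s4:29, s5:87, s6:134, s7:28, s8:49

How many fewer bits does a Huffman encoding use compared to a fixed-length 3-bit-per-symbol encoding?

Fixed-length: 3 bits × 814 symbols = 2442 bits.
Huffman merges:
combine s7(28), s4(29) → 57
combine s8(49), 57 → 106
combine s5(87), 106 → 193
combine s2(112), s6(134) → 246
combine s3(185), s1(190) → 375
combine 193, 246 → 439
combine 375, 439 → 814
Huffman total = 57 + 106 + 193 + 246 + 375 + 439 + 814 = 2230 bits.
Saving = 2442 − 2230 = 212 bits.

212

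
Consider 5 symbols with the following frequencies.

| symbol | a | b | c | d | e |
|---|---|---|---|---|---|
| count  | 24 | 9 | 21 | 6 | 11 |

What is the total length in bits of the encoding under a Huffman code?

157

Greedily combine the two least-frequent nodes:
merge d(6) and b(9): 15
merge e(11) and 15: 26
merge c(21) and a(24): 45
merge 26 and 45: 71
Each symbol's bit-cost is frequency × depth; summing gives 157 bits (equivalently 15 + 26 + 45 + 71).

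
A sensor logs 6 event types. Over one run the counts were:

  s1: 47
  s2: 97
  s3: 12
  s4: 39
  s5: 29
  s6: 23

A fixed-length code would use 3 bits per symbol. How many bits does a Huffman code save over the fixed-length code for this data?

159

Fixed-length: 3 bits × 247 symbols = 741 bits.
Huffman merges:
combine s3(12), s6(23) → 35
combine s5(29), 35 → 64
combine s4(39), s1(47) → 86
combine 64, 86 → 150
combine s2(97), 150 → 247
Huffman total = 35 + 64 + 86 + 150 + 247 = 582 bits.
Saving = 741 − 582 = 159 bits.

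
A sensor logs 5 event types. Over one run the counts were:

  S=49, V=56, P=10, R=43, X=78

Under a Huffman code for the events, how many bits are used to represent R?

Build the tree from the bottom:
P(10) + R(43) → 53
S(49) + 53 → 102
V(56) + X(78) → 134
102 + 134 → 236
The subtree containing R is merged 3 times, so code length = 3.

3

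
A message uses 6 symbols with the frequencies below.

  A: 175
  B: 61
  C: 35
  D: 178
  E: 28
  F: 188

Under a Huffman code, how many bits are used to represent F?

Huffman merges, smallest pair first:
E(28) + C(35) → 63
B(61) + 63 → 124
124 + A(175) → 299
D(178) + F(188) → 366
299 + 366 → 665
The subtree containing F is merged 2 times, so code length = 2.

2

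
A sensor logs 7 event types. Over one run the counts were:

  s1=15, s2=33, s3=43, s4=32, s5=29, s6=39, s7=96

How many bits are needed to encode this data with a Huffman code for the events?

Greedily combine the two least-frequent nodes:
s1(15) + s5(29) → 44
s4(32) + s2(33) → 65
s6(39) + s3(43) → 82
44 + 65 → 109
82 + s7(96) → 178
109 + 178 → 287
Total encoded bits = sum of merged weights = 44 + 65 + 82 + 109 + 178 + 287 = 765.

765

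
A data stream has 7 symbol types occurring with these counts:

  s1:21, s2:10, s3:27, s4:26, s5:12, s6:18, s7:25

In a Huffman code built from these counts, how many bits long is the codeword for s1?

3

Huffman merges, smallest pair first:
s2(10) + s5(12) → 22
s6(18) + s1(21) → 39
22 + s7(25) → 47
s4(26) + s3(27) → 53
39 + 47 → 86
53 + 86 → 139
s1 sits 3 levels below the root, so its codeword is 3 bits.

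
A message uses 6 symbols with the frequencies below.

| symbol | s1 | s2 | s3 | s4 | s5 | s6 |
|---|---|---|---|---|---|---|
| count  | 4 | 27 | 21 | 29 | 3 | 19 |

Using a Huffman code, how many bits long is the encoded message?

239

Merge the two smallest weights repeatedly:
merge s5(3) and s1(4): 7
merge 7 and s6(19): 26
merge s3(21) and 26: 47
merge s2(27) and s4(29): 56
merge 47 and 56: 103
Total encoded bits = sum of merged weights = 7 + 26 + 47 + 56 + 103 = 239.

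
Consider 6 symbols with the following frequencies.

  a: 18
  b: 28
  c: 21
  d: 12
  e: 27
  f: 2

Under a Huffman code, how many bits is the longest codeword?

4

Merge the two lowest-weight nodes at each step:
combine f(2), d(12) → 14
combine 14, a(18) → 32
combine c(21), e(27) → 48
combine b(28), 32 → 60
combine 48, 60 → 108
The rarest symbols sit at the bottom; the longest codeword is 4 bits.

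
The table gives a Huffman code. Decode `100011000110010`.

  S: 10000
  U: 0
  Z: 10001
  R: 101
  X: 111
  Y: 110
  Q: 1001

Read left to right; each codeword is recognised as soon as it completes (prefix code):
  10001→Z | 10001→Z | 1001→Q | 0→U
Decoded message: ZZQU

ZZQU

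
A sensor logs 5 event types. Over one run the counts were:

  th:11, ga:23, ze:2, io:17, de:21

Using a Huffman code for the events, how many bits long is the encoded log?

Merge the two smallest weights repeatedly:
combine ze(2), th(11) → 13
combine 13, io(17) → 30
combine de(21), ga(23) → 44
combine 30, 44 → 74
Total encoded bits = sum of merged weights = 13 + 30 + 44 + 74 = 161.

161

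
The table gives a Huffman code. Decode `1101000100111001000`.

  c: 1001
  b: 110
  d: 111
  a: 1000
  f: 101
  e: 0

bacbea

Read left to right; each codeword is recognised as soon as it completes (prefix code):
  110→b | 1000→a | 1001→c | 110→b | 0→e | 1000→a
Decoded message: bacbea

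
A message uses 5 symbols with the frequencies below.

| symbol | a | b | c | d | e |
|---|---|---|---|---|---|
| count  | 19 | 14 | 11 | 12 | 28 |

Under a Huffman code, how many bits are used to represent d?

3

Huffman merges, smallest pair first:
c(11) + d(12) → 23
b(14) + a(19) → 33
23 + e(28) → 51
33 + 51 → 84
d sits 3 levels below the root, so its codeword is 3 bits.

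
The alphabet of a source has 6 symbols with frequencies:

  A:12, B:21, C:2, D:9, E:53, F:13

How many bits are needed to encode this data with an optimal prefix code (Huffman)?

235

Greedily combine the two least-frequent nodes:
C(2) + D(9) → 11
11 + A(12) → 23
F(13) + B(21) → 34
23 + 34 → 57
E(53) + 57 → 110
The encoded length is the sum of every internal node's weight: 11 + 23 + 34 + 57 + 110 = 235 bits.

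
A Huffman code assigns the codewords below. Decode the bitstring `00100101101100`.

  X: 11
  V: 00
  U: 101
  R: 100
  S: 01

VRUUR

Read left to right; each codeword is recognised as soon as it completes (prefix code):
  00→V | 100→R | 101→U | 101→U | 100→R
Decoded message: VRUUR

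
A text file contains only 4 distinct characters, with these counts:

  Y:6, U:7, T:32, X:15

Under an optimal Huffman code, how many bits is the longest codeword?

Merge the two lowest-weight nodes at each step:
combine Y(6), U(7) → 13
combine 13, X(15) → 28
combine 28, T(32) → 60
The first pair merged (Y, U) ends up deepest, at depth 3.

3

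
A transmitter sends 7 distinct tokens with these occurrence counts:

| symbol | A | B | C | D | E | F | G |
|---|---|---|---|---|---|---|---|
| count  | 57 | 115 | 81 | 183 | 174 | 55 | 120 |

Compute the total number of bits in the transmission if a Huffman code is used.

2110

Merge the two smallest weights repeatedly:
merge F(55) and A(57): 112
merge C(81) and 112: 193
merge B(115) and G(120): 235
merge E(174) and D(183): 357
merge 193 and 235: 428
merge 357 and 428: 785
Total encoded bits = sum of merged weights = 112 + 193 + 235 + 357 + 428 + 785 = 2110.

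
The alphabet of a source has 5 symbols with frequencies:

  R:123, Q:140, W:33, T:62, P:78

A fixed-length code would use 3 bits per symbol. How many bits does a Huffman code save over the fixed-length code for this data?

Fixed-length: 3 bits × 436 symbols = 1308 bits.
Huffman merges:
W(33) + T(62) → 95
P(78) + 95 → 173
R(123) + Q(140) → 263
173 + 263 → 436
Huffman total = 95 + 173 + 263 + 436 = 967 bits.
Saving = 1308 − 967 = 341 bits.

341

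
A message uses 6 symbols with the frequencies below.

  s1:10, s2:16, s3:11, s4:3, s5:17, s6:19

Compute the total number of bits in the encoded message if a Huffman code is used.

189

Build the Huffman tree bottom-up:
combine s4(3), s1(10) → 13
combine s3(11), 13 → 24
combine s2(16), s5(17) → 33
combine s6(19), 24 → 43
combine 33, 43 → 76
The encoded length is the sum of every internal node's weight: 13 + 24 + 33 + 43 + 76 = 189 bits.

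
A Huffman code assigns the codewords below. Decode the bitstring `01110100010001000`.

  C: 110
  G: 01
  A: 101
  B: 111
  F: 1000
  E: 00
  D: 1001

GCFFF

Read left to right; each codeword is recognised as soon as it completes (prefix code):
  01→G | 110→C | 1000→F | 1000→F | 1000→F
Decoded message: GCFFF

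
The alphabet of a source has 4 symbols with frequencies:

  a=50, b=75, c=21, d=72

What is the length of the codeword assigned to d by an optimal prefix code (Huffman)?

2

Huffman merges, smallest pair first:
merge c(21) and a(50): 71
merge 71 and d(72): 143
merge b(75) and 143: 218
d's leaf is at depth 2, giving a 2-bit codeword.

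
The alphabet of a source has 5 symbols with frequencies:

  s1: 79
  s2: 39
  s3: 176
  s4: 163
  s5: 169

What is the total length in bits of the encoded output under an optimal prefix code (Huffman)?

Build the Huffman tree bottom-up:
s2(39) + s1(79) → 118
118 + s4(163) → 281
s5(169) + s3(176) → 345
281 + 345 → 626
Total encoded bits = sum of merged weights = 118 + 281 + 345 + 626 = 1370.

1370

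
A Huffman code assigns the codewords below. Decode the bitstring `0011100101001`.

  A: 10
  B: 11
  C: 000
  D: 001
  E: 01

Read left to right; each codeword is recognised as soon as it completes (prefix code):
  001→D | 11→B | 001→D | 01→E | 001→D
Decoded message: DBDED

DBDED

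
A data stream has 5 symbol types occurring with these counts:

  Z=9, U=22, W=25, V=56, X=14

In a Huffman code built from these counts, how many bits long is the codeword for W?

2

Repeatedly merge the two smallest:
Z(9) + X(14) → 23
U(22) + 23 → 45
W(25) + 45 → 70
V(56) + 70 → 126
W sits 2 levels below the root, so its codeword is 2 bits.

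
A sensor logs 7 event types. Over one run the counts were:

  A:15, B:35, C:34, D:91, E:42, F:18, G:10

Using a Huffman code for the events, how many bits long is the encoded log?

621

Merge the two smallest weights repeatedly:
G(10) + A(15) → 25
F(18) + 25 → 43
C(34) + B(35) → 69
E(42) + 43 → 85
69 + 85 → 154
D(91) + 154 → 245
Each symbol's bit-cost is frequency × depth; summing gives 621 bits (equivalently 25 + 43 + 69 + 85 + 154 + 245).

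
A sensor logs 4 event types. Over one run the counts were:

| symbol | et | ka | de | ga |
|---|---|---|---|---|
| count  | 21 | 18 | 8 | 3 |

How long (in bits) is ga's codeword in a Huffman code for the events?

Repeatedly merge the two smallest:
combine ga(3), de(8) → 11
combine 11, ka(18) → 29
combine et(21), 29 → 50
The subtree containing ga is merged 3 times, so code length = 3.

3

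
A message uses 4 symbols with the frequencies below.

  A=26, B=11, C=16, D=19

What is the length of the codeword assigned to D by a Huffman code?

2

Huffman merges, smallest pair first:
combine B(11), C(16) → 27
combine D(19), A(26) → 45
combine 27, 45 → 72
D sits 2 levels below the root, so its codeword is 2 bits.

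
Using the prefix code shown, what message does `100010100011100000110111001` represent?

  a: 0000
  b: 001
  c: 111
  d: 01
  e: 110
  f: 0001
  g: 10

Read left to right; each codeword is recognised as soon as it completes (prefix code):
  10→g | 001→b | 01→d | 0001→f | 110→e | 0000→a | 110→e | 111→c | 001→b
Decoded message: gbdfeaecb

gbdfeaecb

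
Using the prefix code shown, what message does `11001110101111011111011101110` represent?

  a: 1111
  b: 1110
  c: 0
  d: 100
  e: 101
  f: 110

fcbebaefb

Read left to right; each codeword is recognised as soon as it completes (prefix code):
  110→f | 0→c | 1110→b | 101→e | 1110→b | 1111→a | 101→e | 110→f | 1110→b
Decoded message: fcbebaefb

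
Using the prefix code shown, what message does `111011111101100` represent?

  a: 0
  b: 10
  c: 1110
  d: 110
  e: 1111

cedda

Read left to right; each codeword is recognised as soon as it completes (prefix code):
  1110→c | 1111→e | 110→d | 110→d | 0→a
Decoded message: cedda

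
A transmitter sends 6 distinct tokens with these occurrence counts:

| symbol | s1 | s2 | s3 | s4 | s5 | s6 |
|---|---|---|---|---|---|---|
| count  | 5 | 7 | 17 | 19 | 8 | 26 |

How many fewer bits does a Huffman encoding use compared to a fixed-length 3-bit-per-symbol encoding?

Fixed-length: 3 bits × 82 symbols = 246 bits.
Huffman merges:
merge s1(5) and s2(7): 12
merge s5(8) and 12: 20
merge s3(17) and s4(19): 36
merge 20 and s6(26): 46
merge 36 and 46: 82
Huffman total = 12 + 20 + 36 + 46 + 82 = 196 bits.
Saving = 246 − 196 = 50 bits.

50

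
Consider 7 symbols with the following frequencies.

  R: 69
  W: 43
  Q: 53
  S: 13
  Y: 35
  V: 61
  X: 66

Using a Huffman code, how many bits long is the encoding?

Greedily combine the two least-frequent nodes:
combine S(13), Y(35) → 48
combine W(43), 48 → 91
combine Q(53), V(61) → 114
combine X(66), R(69) → 135
combine 91, 114 → 205
combine 135, 205 → 340
Each symbol's bit-cost is frequency × depth; summing gives 933 bits (equivalently 48 + 91 + 114 + 135 + 205 + 340).

933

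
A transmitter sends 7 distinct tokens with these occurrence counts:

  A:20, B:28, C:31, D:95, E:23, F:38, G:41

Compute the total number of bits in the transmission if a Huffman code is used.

Build the Huffman tree bottom-up:
A(20) + E(23) → 43
B(28) + C(31) → 59
F(38) + G(41) → 79
43 + 59 → 102
79 + D(95) → 174
102 + 174 → 276
Each symbol's bit-cost is frequency × depth; summing gives 733 bits (equivalently 43 + 59 + 79 + 102 + 174 + 276).

733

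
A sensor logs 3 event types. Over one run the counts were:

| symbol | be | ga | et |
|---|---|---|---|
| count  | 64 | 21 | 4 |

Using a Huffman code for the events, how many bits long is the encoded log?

114

Build the Huffman tree bottom-up:
combine et(4), ga(21) → 25
combine 25, be(64) → 89
Each symbol's bit-cost is frequency × depth; summing gives 114 bits (equivalently 25 + 89).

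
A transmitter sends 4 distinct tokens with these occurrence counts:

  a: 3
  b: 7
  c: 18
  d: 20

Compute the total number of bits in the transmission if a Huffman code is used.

86

Greedily combine the two least-frequent nodes:
merge a(3) and b(7): 10
merge 10 and c(18): 28
merge d(20) and 28: 48
Total encoded bits = sum of merged weights = 10 + 28 + 48 = 86.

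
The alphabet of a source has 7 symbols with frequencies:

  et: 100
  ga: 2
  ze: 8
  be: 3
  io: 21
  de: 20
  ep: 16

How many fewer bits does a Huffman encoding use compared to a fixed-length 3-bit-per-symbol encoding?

182

Fixed-length: 3 bits × 170 symbols = 510 bits.
Huffman merges:
ga(2) + be(3) → 5
5 + ze(8) → 13
13 + ep(16) → 29
de(20) + io(21) → 41
29 + 41 → 70
70 + et(100) → 170
Huffman total = 5 + 13 + 29 + 41 + 70 + 170 = 328 bits.
Saving = 510 − 328 = 182 bits.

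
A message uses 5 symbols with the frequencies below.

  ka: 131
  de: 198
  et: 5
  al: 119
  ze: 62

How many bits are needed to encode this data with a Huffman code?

1085

Merge the two smallest weights repeatedly:
combine et(5), ze(62) → 67
combine 67, al(119) → 186
combine ka(131), 186 → 317
combine de(198), 317 → 515
Each symbol's bit-cost is frequency × depth; summing gives 1085 bits (equivalently 67 + 186 + 317 + 515).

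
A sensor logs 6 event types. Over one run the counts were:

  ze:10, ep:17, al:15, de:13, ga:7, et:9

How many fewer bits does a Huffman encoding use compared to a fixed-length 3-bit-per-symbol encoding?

Fixed-length: 3 bits × 71 symbols = 213 bits.
Huffman merges:
ga(7) + et(9) → 16
ze(10) + de(13) → 23
al(15) + 16 → 31
ep(17) + 23 → 40
31 + 40 → 71
Huffman total = 16 + 23 + 31 + 40 + 71 = 181 bits.
Saving = 213 − 181 = 32 bits.

32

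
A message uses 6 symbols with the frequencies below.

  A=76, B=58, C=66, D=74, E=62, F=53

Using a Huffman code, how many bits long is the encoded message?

1017

Greedily combine the two least-frequent nodes:
combine F(53), B(58) → 111
combine E(62), C(66) → 128
combine D(74), A(76) → 150
combine 111, 128 → 239
combine 150, 239 → 389
Each symbol's bit-cost is frequency × depth; summing gives 1017 bits (equivalently 111 + 128 + 150 + 239 + 389).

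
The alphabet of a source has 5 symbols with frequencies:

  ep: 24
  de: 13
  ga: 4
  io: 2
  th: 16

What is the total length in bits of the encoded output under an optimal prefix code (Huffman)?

119

Build the Huffman tree bottom-up:
io(2) + ga(4) → 6
6 + de(13) → 19
th(16) + 19 → 35
ep(24) + 35 → 59
Each symbol's bit-cost is frequency × depth; summing gives 119 bits (equivalently 6 + 19 + 35 + 59).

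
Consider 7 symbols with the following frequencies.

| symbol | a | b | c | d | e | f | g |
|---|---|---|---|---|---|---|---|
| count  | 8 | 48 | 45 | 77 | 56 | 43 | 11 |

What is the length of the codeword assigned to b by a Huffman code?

3

Repeatedly merge the two smallest:
a(8) + g(11) → 19
19 + f(43) → 62
c(45) + b(48) → 93
e(56) + 62 → 118
d(77) + 93 → 170
118 + 170 → 288
b's leaf is at depth 3, giving a 3-bit codeword.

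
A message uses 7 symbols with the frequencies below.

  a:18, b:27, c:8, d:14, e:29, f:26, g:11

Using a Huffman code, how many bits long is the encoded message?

Merge the two smallest weights repeatedly:
merge c(8) and g(11): 19
merge d(14) and a(18): 32
merge 19 and f(26): 45
merge b(27) and e(29): 56
merge 32 and 45: 77
merge 56 and 77: 133
Each symbol's bit-cost is frequency × depth; summing gives 362 bits (equivalently 19 + 32 + 45 + 56 + 77 + 133).

362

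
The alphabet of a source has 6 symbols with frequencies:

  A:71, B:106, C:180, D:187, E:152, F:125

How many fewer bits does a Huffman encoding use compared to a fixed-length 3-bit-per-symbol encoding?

Fixed-length: 3 bits × 821 symbols = 2463 bits.
Huffman merges:
combine A(71), B(106) → 177
combine F(125), E(152) → 277
combine 177, C(180) → 357
combine D(187), 277 → 464
combine 357, 464 → 821
Huffman total = 177 + 277 + 357 + 464 + 821 = 2096 bits.
Saving = 2463 − 2096 = 367 bits.

367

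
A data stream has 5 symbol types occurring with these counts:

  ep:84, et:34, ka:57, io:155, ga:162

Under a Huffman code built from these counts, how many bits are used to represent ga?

2

Build the tree from the bottom:
et(34) + ka(57) → 91
ep(84) + 91 → 175
io(155) + ga(162) → 317
175 + 317 → 492
ga sits 2 levels below the root, so its codeword is 2 bits.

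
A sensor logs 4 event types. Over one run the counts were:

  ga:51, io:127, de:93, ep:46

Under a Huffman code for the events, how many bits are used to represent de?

Build the tree from the bottom:
combine ep(46), ga(51) → 97
combine de(93), 97 → 190
combine io(127), 190 → 317
de's leaf is at depth 2, giving a 2-bit codeword.

2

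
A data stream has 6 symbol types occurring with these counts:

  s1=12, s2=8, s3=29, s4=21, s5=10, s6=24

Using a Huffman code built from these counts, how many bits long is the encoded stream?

256

Merge the two smallest weights repeatedly:
s2(8) + s5(10) → 18
s1(12) + 18 → 30
s4(21) + s6(24) → 45
s3(29) + 30 → 59
45 + 59 → 104
Total encoded bits = sum of merged weights = 18 + 30 + 45 + 59 + 104 = 256.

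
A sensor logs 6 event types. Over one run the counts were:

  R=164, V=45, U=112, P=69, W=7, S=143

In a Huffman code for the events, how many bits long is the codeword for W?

Repeatedly merge the two smallest:
merge W(7) and V(45): 52
merge 52 and P(69): 121
merge U(112) and 121: 233
merge S(143) and R(164): 307
merge 233 and 307: 540
W sits 4 levels below the root, so its codeword is 4 bits.

4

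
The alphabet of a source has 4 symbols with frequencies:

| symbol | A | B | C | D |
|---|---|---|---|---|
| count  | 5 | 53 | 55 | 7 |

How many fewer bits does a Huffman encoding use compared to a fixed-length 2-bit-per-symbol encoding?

Fixed-length: 2 bits × 120 symbols = 240 bits.
Huffman merges:
merge A(5) and D(7): 12
merge 12 and B(53): 65
merge C(55) and 65: 120
Huffman total = 12 + 65 + 120 = 197 bits.
Saving = 240 − 197 = 43 bits.

43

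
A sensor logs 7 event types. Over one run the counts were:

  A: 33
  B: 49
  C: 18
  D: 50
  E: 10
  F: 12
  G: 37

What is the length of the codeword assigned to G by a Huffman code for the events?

Huffman merges, smallest pair first:
combine E(10), F(12) → 22
combine C(18), 22 → 40
combine A(33), G(37) → 70
combine 40, B(49) → 89
combine D(50), 70 → 120
combine 89, 120 → 209
G's leaf is at depth 3, giving a 3-bit codeword.

3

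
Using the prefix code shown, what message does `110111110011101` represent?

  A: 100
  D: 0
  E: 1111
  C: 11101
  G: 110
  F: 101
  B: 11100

Read left to right; each codeword is recognised as soon as it completes (prefix code):
  110→G | 1111→E | 100→A | 11101→C
Decoded message: GEAC

GEAC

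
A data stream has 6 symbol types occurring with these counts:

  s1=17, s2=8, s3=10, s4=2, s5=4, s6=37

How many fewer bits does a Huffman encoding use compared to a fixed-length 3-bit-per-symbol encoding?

71

Fixed-length: 3 bits × 78 symbols = 234 bits.
Huffman merges:
s4(2) + s5(4) → 6
6 + s2(8) → 14
s3(10) + 14 → 24
s1(17) + 24 → 41
s6(37) + 41 → 78
Huffman total = 6 + 14 + 24 + 41 + 78 = 163 bits.
Saving = 234 − 163 = 71 bits.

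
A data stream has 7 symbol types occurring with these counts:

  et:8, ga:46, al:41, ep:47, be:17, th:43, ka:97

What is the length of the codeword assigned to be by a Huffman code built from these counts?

4

Build the tree from the bottom:
merge et(8) and be(17): 25
merge 25 and al(41): 66
merge th(43) and ga(46): 89
merge ep(47) and 66: 113
merge 89 and ka(97): 186
merge 113 and 186: 299
be's leaf is at depth 4, giving a 4-bit codeword.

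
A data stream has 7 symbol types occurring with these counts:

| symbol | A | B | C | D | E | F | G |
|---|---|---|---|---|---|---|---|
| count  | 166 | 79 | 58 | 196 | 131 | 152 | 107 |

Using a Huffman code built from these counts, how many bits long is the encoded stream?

Merge the two smallest weights repeatedly:
C(58) + B(79) → 137
G(107) + E(131) → 238
137 + F(152) → 289
A(166) + D(196) → 362
238 + 289 → 527
362 + 527 → 889
Each symbol's bit-cost is frequency × depth; summing gives 2442 bits (equivalently 137 + 238 + 289 + 362 + 527 + 889).

2442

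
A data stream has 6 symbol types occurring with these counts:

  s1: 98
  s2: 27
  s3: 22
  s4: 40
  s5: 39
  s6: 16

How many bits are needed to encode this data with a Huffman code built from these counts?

Merge the two smallest weights repeatedly:
s6(16) + s3(22) → 38
s2(27) + 38 → 65
s5(39) + s4(40) → 79
65 + 79 → 144
s1(98) + 144 → 242
The encoded length is the sum of every internal node's weight: 38 + 65 + 79 + 144 + 242 = 568 bits.

568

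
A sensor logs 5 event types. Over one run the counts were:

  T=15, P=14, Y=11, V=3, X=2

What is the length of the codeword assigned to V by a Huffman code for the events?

Repeatedly merge the two smallest:
merge X(2) and V(3): 5
merge 5 and Y(11): 16
merge P(14) and T(15): 29
merge 16 and 29: 45
V sits 3 levels below the root, so its codeword is 3 bits.

3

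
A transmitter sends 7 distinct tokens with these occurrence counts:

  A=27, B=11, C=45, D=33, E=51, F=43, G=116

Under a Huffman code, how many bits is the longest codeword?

Merge the two lowest-weight nodes at each step:
B(11) + A(27) → 38
D(33) + 38 → 71
F(43) + C(45) → 88
E(51) + 71 → 122
88 + G(116) → 204
122 + 204 → 326
The rarest symbols sit at the bottom; the longest codeword is 4 bits.

4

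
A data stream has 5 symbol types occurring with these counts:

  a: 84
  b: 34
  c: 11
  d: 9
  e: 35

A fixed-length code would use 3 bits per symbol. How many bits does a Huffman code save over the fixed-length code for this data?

Fixed-length: 3 bits × 173 symbols = 519 bits.
Huffman merges:
combine d(9), c(11) → 20
combine 20, b(34) → 54
combine e(35), 54 → 89
combine a(84), 89 → 173
Huffman total = 20 + 54 + 89 + 173 = 336 bits.
Saving = 519 − 336 = 183 bits.

183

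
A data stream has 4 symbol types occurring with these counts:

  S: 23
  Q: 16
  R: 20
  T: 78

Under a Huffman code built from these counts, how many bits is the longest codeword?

3

Merge the two lowest-weight nodes at each step:
combine Q(16), R(20) → 36
combine S(23), 36 → 59
combine 59, T(78) → 137
Maximum depth reached is 3.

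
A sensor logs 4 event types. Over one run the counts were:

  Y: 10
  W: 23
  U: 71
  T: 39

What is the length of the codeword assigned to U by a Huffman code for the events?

1

Repeatedly merge the two smallest:
merge Y(10) and W(23): 33
merge 33 and T(39): 72
merge U(71) and 72: 143
U is merged only at the final step, so code length = 1.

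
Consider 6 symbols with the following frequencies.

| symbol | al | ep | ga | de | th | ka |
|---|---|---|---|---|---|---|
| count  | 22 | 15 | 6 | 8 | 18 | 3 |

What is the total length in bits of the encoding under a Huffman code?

Greedily combine the two least-frequent nodes:
merge ka(3) and ga(6): 9
merge de(8) and 9: 17
merge ep(15) and 17: 32
merge th(18) and al(22): 40
merge 32 and 40: 72
Total encoded bits = sum of merged weights = 9 + 17 + 32 + 40 + 72 = 170.

170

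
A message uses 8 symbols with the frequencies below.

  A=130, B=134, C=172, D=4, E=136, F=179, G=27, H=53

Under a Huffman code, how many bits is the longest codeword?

Merge the two lowest-weight nodes at each step:
D(4) + G(27) → 31
31 + H(53) → 84
84 + A(130) → 214
B(134) + E(136) → 270
C(172) + F(179) → 351
214 + 270 → 484
351 + 484 → 835
The rarest symbols sit at the bottom; the longest codeword is 5 bits.

5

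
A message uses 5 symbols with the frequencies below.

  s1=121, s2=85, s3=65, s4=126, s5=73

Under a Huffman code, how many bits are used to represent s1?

2

Repeatedly merge the two smallest:
combine s3(65), s5(73) → 138
combine s2(85), s1(121) → 206
combine s4(126), 138 → 264
combine 206, 264 → 470
s1's leaf is at depth 2, giving a 2-bit codeword.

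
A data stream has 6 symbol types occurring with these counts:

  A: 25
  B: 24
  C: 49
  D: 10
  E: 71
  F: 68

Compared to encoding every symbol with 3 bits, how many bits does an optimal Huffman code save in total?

154

Fixed-length: 3 bits × 247 symbols = 741 bits.
Huffman merges:
D(10) + B(24) → 34
A(25) + 34 → 59
C(49) + 59 → 108
F(68) + E(71) → 139
108 + 139 → 247
Huffman total = 34 + 59 + 108 + 139 + 247 = 587 bits.
Saving = 741 − 587 = 154 bits.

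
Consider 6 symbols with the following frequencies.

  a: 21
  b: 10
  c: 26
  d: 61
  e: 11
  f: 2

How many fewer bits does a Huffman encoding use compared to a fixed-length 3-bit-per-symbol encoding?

Fixed-length: 3 bits × 131 symbols = 393 bits.
Huffman merges:
merge f(2) and b(10): 12
merge e(11) and 12: 23
merge a(21) and 23: 44
merge c(26) and 44: 70
merge d(61) and 70: 131
Huffman total = 12 + 23 + 44 + 70 + 131 = 280 bits.
Saving = 393 − 280 = 113 bits.

113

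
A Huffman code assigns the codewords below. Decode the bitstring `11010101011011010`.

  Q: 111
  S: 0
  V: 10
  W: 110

WVVVWWV

Read left to right; each codeword is recognised as soon as it completes (prefix code):
  110→W | 10→V | 10→V | 10→V | 110→W | 110→W | 10→V
Decoded message: WVVVWWV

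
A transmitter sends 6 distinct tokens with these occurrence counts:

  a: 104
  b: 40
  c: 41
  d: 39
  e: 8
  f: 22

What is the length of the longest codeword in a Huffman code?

Merge the two lowest-weight nodes at each step:
combine e(8), f(22) → 30
combine 30, d(39) → 69
combine b(40), c(41) → 81
combine 69, 81 → 150
combine a(104), 150 → 254
Maximum depth reached is 4.

4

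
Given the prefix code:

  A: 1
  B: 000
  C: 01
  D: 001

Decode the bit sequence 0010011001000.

DDADB

Read left to right; each codeword is recognised as soon as it completes (prefix code):
  001→D | 001→D | 1→A | 001→D | 000→B
Decoded message: DDADB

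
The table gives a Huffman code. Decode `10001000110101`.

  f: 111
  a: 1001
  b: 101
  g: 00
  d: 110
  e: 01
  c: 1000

Read left to right; each codeword is recognised as soon as it completes (prefix code):
  1000→c | 1000→c | 110→d | 101→b
Decoded message: ccdb

ccdb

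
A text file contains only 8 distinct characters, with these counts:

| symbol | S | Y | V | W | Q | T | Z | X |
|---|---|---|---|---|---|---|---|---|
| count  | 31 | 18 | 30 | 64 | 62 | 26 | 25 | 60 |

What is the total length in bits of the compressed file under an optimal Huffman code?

Greedily combine the two least-frequent nodes:
merge Y(18) and Z(25): 43
merge T(26) and V(30): 56
merge S(31) and 43: 74
merge 56 and X(60): 116
merge Q(62) and W(64): 126
merge 74 and 116: 190
merge 126 and 190: 316
The encoded length is the sum of every internal node's weight: 43 + 56 + 74 + 116 + 126 + 190 + 316 = 921 bits.

921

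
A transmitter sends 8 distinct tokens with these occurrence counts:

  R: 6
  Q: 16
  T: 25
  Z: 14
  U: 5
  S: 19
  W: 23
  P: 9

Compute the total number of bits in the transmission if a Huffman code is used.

334

Greedily combine the two least-frequent nodes:
merge U(5) and R(6): 11
merge P(9) and 11: 20
merge Z(14) and Q(16): 30
merge S(19) and 20: 39
merge W(23) and T(25): 48
merge 30 and 39: 69
merge 48 and 69: 117
The encoded length is the sum of every internal node's weight: 11 + 20 + 30 + 39 + 48 + 69 + 117 = 334 bits.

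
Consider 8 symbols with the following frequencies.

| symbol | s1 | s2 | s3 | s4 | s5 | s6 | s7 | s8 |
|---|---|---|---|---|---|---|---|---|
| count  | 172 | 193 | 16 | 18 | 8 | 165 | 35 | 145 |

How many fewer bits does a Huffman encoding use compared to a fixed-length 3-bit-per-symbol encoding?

387

Fixed-length: 3 bits × 752 symbols = 2256 bits.
Huffman merges:
combine s5(8), s3(16) → 24
combine s4(18), 24 → 42
combine s7(35), 42 → 77
combine 77, s8(145) → 222
combine s6(165), s1(172) → 337
combine s2(193), 222 → 415
combine 337, 415 → 752
Huffman total = 24 + 42 + 77 + 222 + 337 + 415 + 752 = 1869 bits.
Saving = 2256 − 1869 = 387 bits.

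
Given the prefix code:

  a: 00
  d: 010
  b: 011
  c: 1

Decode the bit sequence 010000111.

dabc

Read left to right; each codeword is recognised as soon as it completes (prefix code):
  010→d | 00→a | 011→b | 1→c
Decoded message: dabc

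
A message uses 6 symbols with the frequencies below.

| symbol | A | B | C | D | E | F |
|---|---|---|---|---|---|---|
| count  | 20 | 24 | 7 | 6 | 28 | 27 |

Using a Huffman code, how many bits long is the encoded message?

270

Build the Huffman tree bottom-up:
D(6) + C(7) → 13
13 + A(20) → 33
B(24) + F(27) → 51
E(28) + 33 → 61
51 + 61 → 112
Total encoded bits = sum of merged weights = 13 + 33 + 51 + 61 + 112 = 270.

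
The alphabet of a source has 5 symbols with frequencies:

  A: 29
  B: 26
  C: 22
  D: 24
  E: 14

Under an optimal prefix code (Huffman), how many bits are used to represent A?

2

Huffman merges, smallest pair first:
merge E(14) and C(22): 36
merge D(24) and B(26): 50
merge A(29) and 36: 65
merge 50 and 65: 115
The subtree containing A is merged 2 times, so code length = 2.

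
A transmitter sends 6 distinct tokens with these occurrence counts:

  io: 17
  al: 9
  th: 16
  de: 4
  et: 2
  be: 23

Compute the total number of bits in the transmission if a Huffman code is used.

Greedily combine the two least-frequent nodes:
et(2) + de(4) → 6
6 + al(9) → 15
15 + th(16) → 31
io(17) + be(23) → 40
31 + 40 → 71
Each symbol's bit-cost is frequency × depth; summing gives 163 bits (equivalently 6 + 15 + 31 + 40 + 71).

163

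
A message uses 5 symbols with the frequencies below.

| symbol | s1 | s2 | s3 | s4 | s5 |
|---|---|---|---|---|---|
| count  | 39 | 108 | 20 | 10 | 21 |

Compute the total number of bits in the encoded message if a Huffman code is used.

Greedily combine the two least-frequent nodes:
combine s4(10), s3(20) → 30
combine s5(21), 30 → 51
combine s1(39), 51 → 90
combine 90, s2(108) → 198
Each symbol's bit-cost is frequency × depth; summing gives 369 bits (equivalently 30 + 51 + 90 + 198).

369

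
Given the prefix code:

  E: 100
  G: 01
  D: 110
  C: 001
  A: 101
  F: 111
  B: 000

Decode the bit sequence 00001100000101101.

Read left to right; each codeword is recognised as soon as it completes (prefix code):
  000→B | 01→G | 100→E | 000→B | 101→A | 101→A
Decoded message: BGEBAA

BGEBAA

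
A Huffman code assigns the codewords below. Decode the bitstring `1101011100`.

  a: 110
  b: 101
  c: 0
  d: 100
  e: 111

Read left to right; each codeword is recognised as soon as it completes (prefix code):
  110→a | 101→b | 110→a | 0→c
Decoded message: abac

abac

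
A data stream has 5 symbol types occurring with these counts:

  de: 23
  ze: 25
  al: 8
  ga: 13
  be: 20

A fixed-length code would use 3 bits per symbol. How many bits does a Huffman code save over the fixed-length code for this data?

Fixed-length: 3 bits × 89 symbols = 267 bits.
Huffman merges:
al(8) + ga(13) → 21
be(20) + 21 → 41
de(23) + ze(25) → 48
41 + 48 → 89
Huffman total = 21 + 41 + 48 + 89 = 199 bits.
Saving = 267 − 199 = 68 bits.

68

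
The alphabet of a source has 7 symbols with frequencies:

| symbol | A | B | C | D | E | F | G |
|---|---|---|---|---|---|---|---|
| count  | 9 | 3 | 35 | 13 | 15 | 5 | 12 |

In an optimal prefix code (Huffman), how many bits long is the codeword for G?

Huffman merges, smallest pair first:
combine B(3), F(5) → 8
combine 8, A(9) → 17
combine G(12), D(13) → 25
combine E(15), 17 → 32
combine 25, 32 → 57
combine C(35), 57 → 92
G sits 3 levels below the root, so its codeword is 3 bits.

3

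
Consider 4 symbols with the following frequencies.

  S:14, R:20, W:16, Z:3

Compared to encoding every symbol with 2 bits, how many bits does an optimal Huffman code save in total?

3

Fixed-length: 2 bits × 53 symbols = 106 bits.
Huffman merges:
merge Z(3) and S(14): 17
merge W(16) and 17: 33
merge R(20) and 33: 53
Huffman total = 17 + 33 + 53 = 103 bits.
Saving = 106 − 103 = 3 bits.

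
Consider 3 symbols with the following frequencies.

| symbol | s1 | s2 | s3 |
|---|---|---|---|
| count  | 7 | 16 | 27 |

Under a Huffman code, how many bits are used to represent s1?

Huffman merges, smallest pair first:
merge s1(7) and s2(16): 23
merge 23 and s3(27): 50
s1 sits 2 levels below the root, so its codeword is 2 bits.

2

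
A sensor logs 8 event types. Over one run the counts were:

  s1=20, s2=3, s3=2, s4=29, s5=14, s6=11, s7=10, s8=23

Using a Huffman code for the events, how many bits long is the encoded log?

Merge the two smallest weights repeatedly:
s3(2) + s2(3) → 5
5 + s7(10) → 15
s6(11) + s5(14) → 25
15 + s1(20) → 35
s8(23) + 25 → 48
s4(29) + 35 → 64
48 + 64 → 112
Each symbol's bit-cost is frequency × depth; summing gives 304 bits (equivalently 5 + 15 + 25 + 35 + 48 + 64 + 112).

304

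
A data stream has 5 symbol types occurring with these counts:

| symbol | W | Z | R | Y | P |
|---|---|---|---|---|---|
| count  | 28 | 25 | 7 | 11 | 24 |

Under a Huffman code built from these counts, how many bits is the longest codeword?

3

Merge the two lowest-weight nodes at each step:
merge R(7) and Y(11): 18
merge 18 and P(24): 42
merge Z(25) and W(28): 53
merge 42 and 53: 95
Maximum depth reached is 3.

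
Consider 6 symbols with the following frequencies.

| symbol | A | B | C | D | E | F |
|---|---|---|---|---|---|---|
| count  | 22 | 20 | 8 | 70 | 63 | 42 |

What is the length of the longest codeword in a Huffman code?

Merge the two lowest-weight nodes at each step:
merge C(8) and B(20): 28
merge A(22) and 28: 50
merge F(42) and 50: 92
merge E(63) and D(70): 133
merge 92 and 133: 225
Maximum depth reached is 4.

4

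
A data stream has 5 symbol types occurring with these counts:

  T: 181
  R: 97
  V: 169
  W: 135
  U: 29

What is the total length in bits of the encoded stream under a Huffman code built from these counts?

1348

Merge the two smallest weights repeatedly:
merge U(29) and R(97): 126
merge 126 and W(135): 261
merge V(169) and T(181): 350
merge 261 and 350: 611
The encoded length is the sum of every internal node's weight: 126 + 261 + 350 + 611 = 1348 bits.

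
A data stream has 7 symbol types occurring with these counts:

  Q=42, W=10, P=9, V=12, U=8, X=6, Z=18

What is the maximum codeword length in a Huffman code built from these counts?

4

Merge the two lowest-weight nodes at each step:
X(6) + U(8) → 14
P(9) + W(10) → 19
V(12) + 14 → 26
Z(18) + 19 → 37
26 + 37 → 63
Q(42) + 63 → 105
Maximum depth reached is 4.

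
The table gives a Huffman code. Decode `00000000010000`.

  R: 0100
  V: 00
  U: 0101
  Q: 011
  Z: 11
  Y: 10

Read left to right; each codeword is recognised as soon as it completes (prefix code):
  00→V | 00→V | 00→V | 00→V | 0100→R | 00→V
Decoded message: VVVVRV

VVVVRV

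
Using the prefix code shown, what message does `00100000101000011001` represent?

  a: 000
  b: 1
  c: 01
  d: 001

dadcacbd

Read left to right; each codeword is recognised as soon as it completes (prefix code):
  001→d | 000→a | 001→d | 01→c | 000→a | 01→c | 1→b | 001→d
Decoded message: dadcacbd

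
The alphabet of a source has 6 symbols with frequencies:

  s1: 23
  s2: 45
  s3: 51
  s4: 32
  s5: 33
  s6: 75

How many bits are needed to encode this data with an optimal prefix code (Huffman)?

Greedily combine the two least-frequent nodes:
combine s1(23), s4(32) → 55
combine s5(33), s2(45) → 78
combine s3(51), 55 → 106
combine s6(75), 78 → 153
combine 106, 153 → 259
Each symbol's bit-cost is frequency × depth; summing gives 651 bits (equivalently 55 + 78 + 106 + 153 + 259).

651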